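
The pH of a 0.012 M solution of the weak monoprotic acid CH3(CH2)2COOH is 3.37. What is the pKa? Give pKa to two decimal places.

pKa = 4.80

[H+] = 10^(-3.37) = 4.27 × 10^-4 M
At equilibrium [HA] = 0.012 − 4.27 × 10^-4 = 1.16 × 10^-2 M
Ka = [H+][A-]/[HA] = (4.27 × 10^-4)² / 1.16 × 10^-2 = 1.57 × 10^-5
pKa = -log(1.57 × 10^-5) = 4.80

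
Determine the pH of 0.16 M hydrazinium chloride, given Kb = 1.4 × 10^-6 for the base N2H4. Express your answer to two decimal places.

pH = 4.47

N2H5+ is the conjugate acid of the weak base N2H4.
Ka = Kw/Kb = 1.0×10^-14 / 1.4 × 10^-6 = 7.14 × 10^-9
From the ICE table, Ka = x²/(0.16 − x) = 7.14 × 10^-9.
Assume x ≪ 0.16: x ≈ √(7.14 × 10^-9 × 0.16) = 3.38 × 10^-5 M
Check: 0.021% ionized — well under 5%, approximation valid.
pH = −log[H+] = −log(3.38 × 10^-5) = 4.47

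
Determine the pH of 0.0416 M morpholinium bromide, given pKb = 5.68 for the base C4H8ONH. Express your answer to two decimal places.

pH = 4.85

C4H8ONH2+ is the conjugate acid of the weak base C4H8ONH.
Kb = 10^(−5.68) = 2.09 × 10^-6
Ka = Kw/Kb = 1.0×10^-14 / 2.09 × 10^-6 = 4.78 × 10^-9
From the ICE table, Ka = x²/(0.0416 − x) = 4.78 × 10^-9.
Assume x ≪ 0.0416: x ≈ √(4.78 × 10^-9 × 0.0416) = 1.41 × 10^-5 M
pH = −log(1.41 × 10^-5) = 4.85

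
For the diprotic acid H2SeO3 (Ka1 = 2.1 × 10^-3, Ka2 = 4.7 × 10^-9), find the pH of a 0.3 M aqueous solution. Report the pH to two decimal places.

pH = 1.62

Since Ka1 ≫ Ka2, the first ionization dominates [H+].
Ka1 = x²/(0.3 − x) = 2.1 × 10^-3
Solving the quadratic: x = (−Ka1 + √(Ka1² + 4·Ka1·C₀))/2 = 2.41 × 10^-2 M
pH = −log(2.41 × 10^-2) = 1.62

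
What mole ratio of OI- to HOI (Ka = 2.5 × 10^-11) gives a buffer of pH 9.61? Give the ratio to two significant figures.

pKa = -log(2.5 × 10^-11) = 10.602
pH = pKa + log(r) ⇒ log(r) = 9.61 − 10.602 = -0.992
r = [OI-]/[HOI] = 10^(-0.992) = 0.102

ratio = 0.10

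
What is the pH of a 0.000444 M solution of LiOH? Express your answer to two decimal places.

pH = 10.65

LiOH is a strong base; [OH-] = 0.000444 M.
pOH = -log(0.000444) = 3.35
pH = 14.00 - 3.35 = 10.65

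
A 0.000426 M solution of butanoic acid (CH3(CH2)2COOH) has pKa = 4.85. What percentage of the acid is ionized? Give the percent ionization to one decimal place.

CH3(CH2)2COOH ⇌ CH3(CH2)2COO- + H+; let x = [H+] at equilibrium.
Ka = 10^(−4.85) = 1.41 × 10^-5
Solve x² + 1.41e-05x − 6.01e-09 = 0 → x = 7.08 × 10^-5 M
% ionization = x/C₀ × 100% = 7.08 × 10^-5/0.000426 × 100% = 16.6%

16.6%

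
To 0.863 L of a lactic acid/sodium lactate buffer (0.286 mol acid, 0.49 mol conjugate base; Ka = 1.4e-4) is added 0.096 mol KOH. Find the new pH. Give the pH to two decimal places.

OH- converts CH3CH(OH)COOH to CH3CH(OH)COO-: CH3CH(OH)COOH → 0.19 mol, CH3CH(OH)COO- → 0.586 mol.
pKa = −log(1.4 × 10^-4) = 3.854
pH = pKa + log([A⁻]/[HA]) = 3.854 + log(0.586/0.19) = 3.854 +0.489

pH = 4.34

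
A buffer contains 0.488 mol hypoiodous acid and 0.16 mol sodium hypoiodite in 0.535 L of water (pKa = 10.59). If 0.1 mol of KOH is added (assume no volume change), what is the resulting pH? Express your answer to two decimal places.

pH = 10.42

After neutralization: n(HOI) = 0.388 mol, n(OI-) = 0.26 mol.
Henderson–Hasselbalch with mole ratio 0.26/0.388: pH = 10.59 + (-0.174)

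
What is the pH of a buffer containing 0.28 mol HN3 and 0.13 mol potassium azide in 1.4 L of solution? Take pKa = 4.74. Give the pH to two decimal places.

pH = 4.41

Henderson–Hasselbalch: pH = pKa + log([N3-]/[HN3]) = 4.74 + log(0.13/0.28)
pH = 4.74 + (-0.333) = 4.41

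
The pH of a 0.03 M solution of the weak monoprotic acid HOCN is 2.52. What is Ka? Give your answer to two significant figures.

Ka = 3.4 × 10^-4

[H+] = 10^(-2.52) = 3.02 × 10^-3 M
At equilibrium [HA] = 0.03 − 3.02 × 10^-3 = 2.70 × 10^-2 M
Ka = [H+][A-]/[HA] = (3.02 × 10^-3)² / 2.70 × 10^-2 = 3.4 × 10^-4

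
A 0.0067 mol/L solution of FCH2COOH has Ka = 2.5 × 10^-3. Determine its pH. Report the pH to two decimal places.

pH = 2.52

FCH2COOH ⇌ FCH2COO- + H+
Ka = [H+]²/(0.0067 − [H+]) = 2.5 × 10^-3
Here C₀/Ka ≈ 2.68, so the small-[H+] approximation fails. Use the quadratic:
[H+] = [−0.0025 + √(0.0025² + 6.7e-05)]/2 = 3.03 × 10^-3 M
pH = −log(3.03 × 10^-3) = 2.52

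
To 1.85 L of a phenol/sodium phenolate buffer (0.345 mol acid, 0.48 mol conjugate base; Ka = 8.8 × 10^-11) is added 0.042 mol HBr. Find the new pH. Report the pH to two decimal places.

pH = 10.11

Added H+ converts C6H5O- to C6H5OH: C6H5OH → 0.387 mol, C6H5O- → 0.438 mol.
pKa = −log(8.8 × 10^-11) = 10.056
pH = pKa + log([A⁻]/[HA]) = 10.056 + log(0.438/0.387) = 10.056 +0.054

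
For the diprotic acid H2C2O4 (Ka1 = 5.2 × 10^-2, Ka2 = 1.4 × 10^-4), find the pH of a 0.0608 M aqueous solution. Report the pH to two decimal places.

Ka1 ≫ Ka2, so treat the first dissociation as the only significant source of H+.
Ka1 = x²/(0.0608 − x) = 5.2 × 10^-2
Solving the quadratic: x = (−Ka1 + √(Ka1² + 4·Ka1·C₀))/2 = 3.59 × 10^-2 M
pH = −log(3.59 × 10^-2) = 1.44

pH = 1.44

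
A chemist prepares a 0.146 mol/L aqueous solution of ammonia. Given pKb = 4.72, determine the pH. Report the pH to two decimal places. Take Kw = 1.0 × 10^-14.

pH = 11.22

NH3 + H2O ⇌ NH4+ + OH-
Kb = 10^(−4.72) = 1.91 × 10^-5
Kb = x²/(0.146 − x) = 1.91 × 10^-5
Neglecting x in the denominator: x = √(1.91 × 10^-5 × 0.146) = 1.67 × 10^-3 M
(x/C₀ = 1.1% < 5%, so the approximation holds.)
pOH = −log(1.67 × 10^-3) = 2.78; pH = 14.00 − 2.78 = 11.22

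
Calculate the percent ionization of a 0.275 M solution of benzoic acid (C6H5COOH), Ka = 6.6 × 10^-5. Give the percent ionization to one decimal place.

1.5%

C6H5COOH ⇌ C6H5COO- + H+; let x = [H+] at equilibrium.
x ≈ √(Ka·C₀) = √(6.6 × 10^-5 × 0.275) = 4.26 × 10^-3 M
% ionization = x/C₀ × 100% = 4.26 × 10^-3/0.275 × 100% = 1.5%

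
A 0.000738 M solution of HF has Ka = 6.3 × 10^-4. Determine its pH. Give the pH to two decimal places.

pH = 3.36

HF ⇌ F- + H+
Ka = [H+]²/(0.000738 − [H+]) = 6.3 × 10^-4
The 5% rule fails; solving [H+]² + Ka·[H+] − Ka·C₀ = 0 exactly:
[H+] = [−0.00063 + √(0.00063² + 1.86e-06)]/2 = 4.36 × 10^-4 M
pH = −log[H+] = −log(4.36 × 10^-4) = 3.36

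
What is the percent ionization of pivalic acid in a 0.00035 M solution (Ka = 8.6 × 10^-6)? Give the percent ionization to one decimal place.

(CH3)3CCOOH ⇌ (CH3)3CCOO- + H+; let x = [H+] at equilibrium.
Solve x² + 8.6e-06x − 3.01e-09 = 0 → x = 5.07 × 10^-5 M
Fraction ionized = 5.07 × 10^-5 / 0.00035 = 0.1449 → 14.5%

14.5%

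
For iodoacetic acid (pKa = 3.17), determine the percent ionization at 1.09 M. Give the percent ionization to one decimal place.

ICH2COOH ⇌ ICH2COO- + H+; let x = [H+] at equilibrium.
Ka = 10^(−3.17) = 6.76 × 10^-4
x ≈ √(Ka·C₀) = √(6.76 × 10^-4 × 1.09) = 2.71 × 10^-2 M
Fraction ionized = 2.71 × 10^-2 / 1.09 = 0.0249 → 2.5%

2.5%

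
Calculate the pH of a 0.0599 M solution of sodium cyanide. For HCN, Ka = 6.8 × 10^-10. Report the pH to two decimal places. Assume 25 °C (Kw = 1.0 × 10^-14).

pH = 10.97

CN- is the conjugate base of the weak acid HCN.
Kb = Kw/Ka = 1.0×10^-14 / 6.8 × 10^-10 = 1.47 × 10^-5
Kb = [OH-]²/(0.0599 − [OH-]) = 1.47 × 10^-5
Neglecting [OH-] in the denominator: [OH-] = √(1.47 × 10^-5 × 0.0599) = 9.38 × 10^-4 M
pOH = 3.03, so pH = 14.00 − pOH = 10.97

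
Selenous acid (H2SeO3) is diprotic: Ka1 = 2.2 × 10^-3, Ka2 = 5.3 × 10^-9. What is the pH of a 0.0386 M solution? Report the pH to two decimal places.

Ka1 ≫ Ka2, so treat the first dissociation as the only significant source of H+.
Ka1 = x²/(0.0386 − x) = 2.2 × 10^-3
Solving the quadratic: x = (−Ka1 + √(Ka1² + 4·Ka1·C₀))/2 = 8.18 × 10^-3 M
pH = −log(8.18 × 10^-3) = 2.09

pH = 2.09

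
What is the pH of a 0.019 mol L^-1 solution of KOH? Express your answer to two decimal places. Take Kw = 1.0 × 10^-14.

KOH is a strong base; [OH-] = 0.019 M.
pOH = -log(0.019) = 1.72
pH = 14.00 - 1.72 = 12.28

pH = 12.28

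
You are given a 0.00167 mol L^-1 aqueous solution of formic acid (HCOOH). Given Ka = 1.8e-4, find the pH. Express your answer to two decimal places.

HCOOH ⇌ HCOO- + H+
From the ICE table, Ka = [H+]²/(0.00167 − [H+]) = 1.8 × 10^-4.
The 5% rule fails; solving [H+]² + Ka·[H+] − Ka·C₀ = 0 exactly:
[H+] = (−Ka + √(Ka² + 4·Ka·C₀))/2 = 4.66 × 10^-4 M
pH = −log[H+] = −log(4.66 × 10^-4) = 3.33

pH = 3.33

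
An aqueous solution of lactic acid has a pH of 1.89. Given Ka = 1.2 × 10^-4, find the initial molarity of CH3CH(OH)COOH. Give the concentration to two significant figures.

[H+] = 10^(-1.89) = 1.29 × 10^-2 M = x
Ka = x²/(C₀ − x) ⇒ C₀ = x + x²/Ka
C₀ = 1.29 × 10^-2 + (1.29 × 10^-2)²/(1.2 × 10^-4) = 1.40 M

C₀ = 1.4 M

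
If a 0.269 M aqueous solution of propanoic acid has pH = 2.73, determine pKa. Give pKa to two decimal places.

pKa = 4.89

[H+] = 10^(-2.73) = 1.86 × 10^-3 M
At equilibrium [HA] = 0.269 − 1.86 × 10^-3 = 2.67 × 10^-1 M
Ka = [H+][A-]/[HA] = (1.86 × 10^-3)² / 2.67 × 10^-1 = 1.30 × 10^-5
pKa = -log(1.30 × 10^-5) = 4.89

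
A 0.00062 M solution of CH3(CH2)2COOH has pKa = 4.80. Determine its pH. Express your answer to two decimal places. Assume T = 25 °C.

pH = 4.04

CH3(CH2)2COOH ⇌ CH3(CH2)2COO- + H+
Ka = 10^(−4.80) = 1.58 × 10^-5
From the ICE table, Ka = [H+]²/(0.00062 − [H+]) = 1.58 × 10^-5.
[H+] is not negligible relative to C₀; solve [H+]² + 1.58e-05·[H+] − 9.8e-09 = 0.
[H+] = (−Ka + √(Ka² + 4·Ka·C₀))/2 = 9.14 × 10^-5 M
pH = −log(9.14 × 10^-5) = 4.04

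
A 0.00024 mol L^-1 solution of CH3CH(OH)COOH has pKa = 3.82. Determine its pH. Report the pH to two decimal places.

pH = 3.89

CH3CH(OH)COOH ⇌ CH3CH(OH)COO- + H+
Ka = 10^(−3.82) = 1.51 × 10^-4
From the ICE table, Ka = [H+]²/(0.00024 − [H+]) = 1.51 × 10^-4.
[H+] is not negligible relative to C₀; solve [H+]² + 0.000151·[H+] − 3.62e-08 = 0.
[H+] = (−Ka + √(Ka² + 4·Ka·C₀))/2 = 1.29 × 10^-4 M
pH = −log[H+] = −log(1.29 × 10^-4) = 3.89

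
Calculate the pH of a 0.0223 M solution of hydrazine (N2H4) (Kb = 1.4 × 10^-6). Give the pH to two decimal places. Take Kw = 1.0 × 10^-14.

pH = 10.25

N2H4 + H2O ⇌ N2H5+ + OH-
Kb = x²/(0.0223 − x) = 1.4 × 10^-6
Since Kb ≪ C₀, x ≈ √(Kb·C₀) = 1.77 × 10^-4 M.
Check: 0.79% ionized — well under 5%, approximation valid.
pOH = −log(1.77 × 10^-4) = 3.75; pH = 14.00 − 3.75 = 10.25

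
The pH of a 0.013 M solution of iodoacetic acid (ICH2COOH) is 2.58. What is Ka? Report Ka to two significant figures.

[H+] = 10^(-2.58) = 2.63 × 10^-3 M
At equilibrium [HA] = 0.013 − 2.63 × 10^-3 = 1.04 × 10^-2 M
Ka = [H+][A-]/[HA] = (2.63 × 10^-3)² / 1.04 × 10^-2 = 6.7 × 10^-4

Ka = 6.7 × 10^-4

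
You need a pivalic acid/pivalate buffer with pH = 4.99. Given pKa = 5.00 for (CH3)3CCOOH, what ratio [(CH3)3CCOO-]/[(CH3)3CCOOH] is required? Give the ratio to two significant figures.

pH = pKa + log(r) ⇒ log(r) = 4.99 − 5.00 = -0.01
r = [(CH3)3CCOO-]/[(CH3)3CCOOH] = 10^(-0.01) = 0.977

ratio = 0.98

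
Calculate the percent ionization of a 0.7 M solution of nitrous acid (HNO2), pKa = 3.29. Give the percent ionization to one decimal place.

2.7%

HNO2 ⇌ NO2- + H+; let x = [H+] at equilibrium.
Ka = 10^(−3.29) = 5.13 × 10^-4
x ≈ √(Ka·C₀) = √(5.13 × 10^-4 × 0.7) = 1.89 × 10^-2 M
Fraction ionized = 1.89 × 10^-2 / 0.7 = 0.0270 → 2.7%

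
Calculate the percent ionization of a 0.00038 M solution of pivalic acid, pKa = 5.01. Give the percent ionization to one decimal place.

(CH3)3CCOOH ⇌ (CH3)3CCOO- + H+; let x = [H+] at equilibrium.
Ka = 10^(−5.01) = 9.77 × 10^-6
Ka = x²/(C₀ − x); solving the quadratic gives x = 5.62 × 10^-5 M.
% ionization = x/C₀ × 100% = 5.62 × 10^-5/0.00038 × 100% = 14.8%

14.8%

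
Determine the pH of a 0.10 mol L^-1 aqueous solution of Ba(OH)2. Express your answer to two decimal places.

Ba(OH)2 is a strong base (each formula unit releases 2 OH-); [OH-] = 0.2 M.
pOH = -log(0.2) = 0.70
pH = 14.00 - 0.70 = 13.30

pH = 13.30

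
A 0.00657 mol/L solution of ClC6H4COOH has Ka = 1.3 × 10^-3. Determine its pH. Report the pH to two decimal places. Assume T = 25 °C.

ClC6H4COOH ⇌ ClC6H4COO- + H+
Let x = [H+] at equilibrium. Ka = x²/(0.00657 − x).
x is not negligible relative to C₀; solve x² + 0.0013·x − 8.54e-06 = 0.
x = [−0.0013 + √(0.0013² + 3.42e-05)]/2 = 2.34 × 10^-3 M
pH = −log(2.34 × 10^-3) = 2.63

pH = 2.63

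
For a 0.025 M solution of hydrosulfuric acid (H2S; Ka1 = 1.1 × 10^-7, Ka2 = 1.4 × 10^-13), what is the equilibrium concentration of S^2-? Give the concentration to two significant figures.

First ionization gives [H+] ≈ [HS-] = 5.24 × 10^-5 M.
Second step: Ka2 = [H+][S^2-]/[HS-] ≈ [S^2-] (since [H+] ≈ [HS-]).
So [S^2-] ≈ Ka2.

1.4 × 10^-13 M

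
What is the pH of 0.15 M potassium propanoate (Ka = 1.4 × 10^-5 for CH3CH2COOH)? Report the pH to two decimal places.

CH3CH2COO- is the conjugate base of the weak acid CH3CH2COOH.
Kb = Kw/Ka = 1.0×10^-14 / 1.4 × 10^-5 = 7.14 × 10^-10
Kb = x²/(0.15 − x) = 7.14 × 10^-10
Neglecting x in the denominator: x = √(7.14 × 10^-10 × 0.15) = 1.03 × 10^-5 M
(x/C₀ = 0.0069% < 5%, so the approximation holds.)
pOH = 4.99, so pH = 14.00 − pOH = 9.01

pH = 9.01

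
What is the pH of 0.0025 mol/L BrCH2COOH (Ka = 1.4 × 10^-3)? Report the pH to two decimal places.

pH = 2.89

BrCH2COOH ⇌ BrCH2COO- + H+
From the ICE table, Ka = [H+]²/(0.0025 − [H+]) = 1.4 × 10^-3.
Here C₀/Ka ≈ 1.79, so the small-[H+] approximation fails. Use the quadratic:
[H+] = [−0.0014 + √(0.0014² + 1.4e-05)]/2 = 1.30 × 10^-3 M
pH = −log(1.30 × 10^-3) = 2.89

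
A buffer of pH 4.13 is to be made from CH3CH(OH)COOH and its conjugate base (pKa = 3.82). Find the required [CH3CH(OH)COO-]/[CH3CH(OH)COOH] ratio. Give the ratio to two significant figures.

ratio = 2.0

pH = pKa + log(r) ⇒ log(r) = 4.13 − 3.82 = +0.31
r = [CH3CH(OH)COO-]/[CH3CH(OH)COOH] = 10^(+0.31) = 2.04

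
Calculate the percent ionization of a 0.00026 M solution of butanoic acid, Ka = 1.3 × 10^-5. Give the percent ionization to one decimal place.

20.0%

CH3(CH2)2COOH ⇌ CH3(CH2)2COO- + H+; let x = [H+] at equilibrium.
Solve x² + 1.3e-05x − 3.38e-09 = 0 → x = 5.20 × 10^-5 M
Fraction ionized = 5.20 × 10^-5 / 0.00026 = 0.2000 → 20.0%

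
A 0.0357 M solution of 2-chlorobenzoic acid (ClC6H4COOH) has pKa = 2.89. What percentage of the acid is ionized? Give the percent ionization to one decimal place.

ClC6H4COOH ⇌ ClC6H4COO- + H+; let x = [H+] at equilibrium.
Ka = 10^(−2.89) = 1.29 × 10^-3
Ka = x²/(C₀ − x); solving the quadratic gives x = 6.17 × 10^-3 M.
Fraction ionized = 6.17 × 10^-3 / 0.0357 = 0.1728 → 17.3%

17.3%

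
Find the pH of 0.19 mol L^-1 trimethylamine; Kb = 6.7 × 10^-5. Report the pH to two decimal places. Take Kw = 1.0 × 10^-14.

pH = 11.55

(CH3)3N + H2O ⇌ (CH3)3NH+ + OH-
Kb = x²/(0.19 − x) = 6.7 × 10^-5
Neglecting x in the denominator: x = √(6.7 × 10^-5 × 0.19) = 3.57 × 10^-3 M
Check: 1.9% ionized — well under 5%, approximation valid.
pOH = 2.45, so pH = 14.00 − pOH = 11.55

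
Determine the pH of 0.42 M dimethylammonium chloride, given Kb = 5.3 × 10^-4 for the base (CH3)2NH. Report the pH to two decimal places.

(CH3)2NH2+ is the conjugate acid of the weak base (CH3)2NH.
Ka = Kw/Kb = 1.0×10^-14 / 5.3 × 10^-4 = 1.89 × 10^-11
From the ICE table, Ka = [H+]²/(0.42 − [H+]) = 1.89 × 10^-11.
Since Ka ≪ C₀, [H+] ≈ √(Ka·C₀) = 2.82 × 10^-6 M.
Check: 0.00067% ionized — well under 5%, approximation valid.
pH = −log[H+] = −log(2.82 × 10^-6) = 5.55

pH = 5.55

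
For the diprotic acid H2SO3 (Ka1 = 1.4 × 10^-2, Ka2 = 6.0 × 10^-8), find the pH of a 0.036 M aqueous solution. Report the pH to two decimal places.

Ka1 ≫ Ka2, so treat the first dissociation as the only significant source of H+.
Ka1 = x²/(0.036 − x) = 1.4 × 10^-2
Solving the quadratic: x = (−Ka1 + √(Ka1² + 4·Ka1·C₀))/2 = 1.65 × 10^-2 M
pH = −log(1.65 × 10^-2) = 1.78

pH = 1.78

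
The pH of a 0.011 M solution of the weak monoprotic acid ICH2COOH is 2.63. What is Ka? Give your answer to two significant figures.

Ka = 6.3 × 10^-4

[H+] = 10^(-2.63) = 2.34 × 10^-3 M
At equilibrium [HA] = 0.011 − 2.34 × 10^-3 = 8.66 × 10^-3 M
Ka = [H+][A-]/[HA] = (2.34 × 10^-3)² / 8.66 × 10^-3 = 6.3 × 10^-4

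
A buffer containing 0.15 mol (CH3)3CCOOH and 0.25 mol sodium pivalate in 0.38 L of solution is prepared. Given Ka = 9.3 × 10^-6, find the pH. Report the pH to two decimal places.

pH = 5.25

pKa = −log(9.3 × 10^-6) = 5.032
pH = pKa + log([A⁻]/[HA]) = 5.032 + log(0.25/0.15)
pH = 5.032 + (+0.222) = 5.25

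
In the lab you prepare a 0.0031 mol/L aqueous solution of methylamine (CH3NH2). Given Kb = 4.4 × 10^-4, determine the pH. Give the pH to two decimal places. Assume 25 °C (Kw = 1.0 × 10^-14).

CH3NH2 + H2O ⇌ CH3NH3+ + OH-
From the ICE table, Kb = x²/(0.0031 − x) = 4.4 × 10^-4.
Here C₀/Kb ≈ 7.05, so the small-x approximation fails. Use the quadratic:
x = [−0.00044 + √(0.00044² + 5.46e-06)]/2 = 9.68 × 10^-4 M
pOH = −log(9.68 × 10^-4) = 3.01; pH = 14.00 − 3.01 = 10.99

pH = 10.99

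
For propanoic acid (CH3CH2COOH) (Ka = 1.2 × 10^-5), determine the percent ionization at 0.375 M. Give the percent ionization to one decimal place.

CH3CH2COOH ⇌ CH3CH2COO- + H+; let x = [H+] at equilibrium.
x ≈ √(Ka·C₀) = √(1.2 × 10^-5 × 0.375) = 2.12 × 10^-3 M
Fraction ionized = 2.12 × 10^-3 / 0.375 = 0.0057 → 0.6%

0.6%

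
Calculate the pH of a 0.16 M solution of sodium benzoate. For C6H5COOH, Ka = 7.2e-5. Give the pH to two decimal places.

C6H5COO- is the conjugate base of the weak acid C6H5COOH.
Kb = Kw/Ka = 1.0×10^-14 / 7.2 × 10^-5 = 1.39 × 10^-10
Kb = [OH-]²/(0.16 − [OH-]) = 1.39 × 10^-10
Neglecting [OH-] in the denominator: [OH-] = √(1.39 × 10^-10 × 0.16) = 4.72 × 10^-6 M
([OH-]/C₀ = 0.0029% < 5%, so the approximation holds.)
pOH = 5.33, so pH = 14.00 − pOH = 8.67

pH = 8.67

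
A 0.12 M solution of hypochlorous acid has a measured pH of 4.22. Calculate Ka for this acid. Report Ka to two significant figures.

Ka = 3.0 × 10^-8

[H+] = 10^(-4.22) = 6.03 × 10^-5 M
At equilibrium [HA] = 0.12 − 6.03 × 10^-5 = 1.20 × 10^-1 M
Ka = [H+][A-]/[HA] = (6.03 × 10^-5)² / 1.20 × 10^-1 = 3.0 × 10^-8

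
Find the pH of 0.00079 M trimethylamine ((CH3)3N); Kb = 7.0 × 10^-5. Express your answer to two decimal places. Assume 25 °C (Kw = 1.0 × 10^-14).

(CH3)3N + H2O ⇌ (CH3)3NH+ + OH-
Kb = [OH-]²/(0.00079 − [OH-]) = 7.0 × 10^-5
The 5% rule fails; solving [OH-]² + Kb·[OH-] − Kb·C₀ = 0 exactly:
[OH-] = [−7e-05 + √(7e-05² + 2.21e-07)]/2 = 2.03 × 10^-4 M
pOH = −log(2.03 × 10^-4) = 3.69; pH = 14.00 − 3.69 = 10.31

pH = 10.31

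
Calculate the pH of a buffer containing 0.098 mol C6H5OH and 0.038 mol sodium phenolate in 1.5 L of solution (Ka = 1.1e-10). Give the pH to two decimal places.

pH = 9.55

pKa = −log(1.1 × 10^-10) = 9.959
pH = pKa + log([A⁻]/[HA]) = 9.959 + log(0.038/0.098)
pH = 9.959 + (-0.411) = 9.55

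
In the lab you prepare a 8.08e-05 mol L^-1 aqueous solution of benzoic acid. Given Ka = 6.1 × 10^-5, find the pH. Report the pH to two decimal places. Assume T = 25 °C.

C6H5COOH ⇌ C6H5COO- + H+
Let x = [H+] at equilibrium. Ka = x²/(8.08e-05 − x).
The 5% rule fails; solving x² + Ka·x − Ka·C₀ = 0 exactly:
x = (−Ka + √(Ka² + 4·Ka·C₀))/2 = 4.60 × 10^-5 M
pH = −log[H+] = −log(4.60 × 10^-5) = 4.34

pH = 4.34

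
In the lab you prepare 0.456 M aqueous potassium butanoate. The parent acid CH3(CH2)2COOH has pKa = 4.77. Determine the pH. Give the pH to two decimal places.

CH3(CH2)2COO- is the conjugate base of the weak acid CH3(CH2)2COOH.
Ka = 10^(−4.77) = 1.70 × 10^-5
Kb = Kw/Ka = 1.0×10^-14 / 1.70 × 10^-5 = 5.88 × 10^-10
Kb = [OH-]²/(0.456 − [OH-]) = 5.88 × 10^-10
Assume [OH-] ≪ 0.456: [OH-] ≈ √(5.88 × 10^-10 × 0.456) = 1.64 × 10^-5 M
([OH-]/C₀ = 0.0036% < 5%, so the approximation holds.)
pOH = 4.79, so pH = 14.00 − pOH = 9.21

pH = 9.21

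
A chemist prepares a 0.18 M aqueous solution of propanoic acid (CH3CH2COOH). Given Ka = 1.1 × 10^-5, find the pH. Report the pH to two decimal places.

pH = 2.85

CH3CH2COOH ⇌ CH3CH2COO- + H+
Ka = x²/(0.18 − x) = 1.1 × 10^-5
Neglecting x in the denominator: x = √(1.1 × 10^-5 × 0.18) = 1.41 × 10^-3 M
pH = −log(1.41 × 10^-3) = 2.85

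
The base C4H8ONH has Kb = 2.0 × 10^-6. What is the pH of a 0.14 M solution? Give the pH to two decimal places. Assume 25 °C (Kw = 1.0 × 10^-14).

pH = 10.72

C4H8ONH + H2O ⇌ C4H8ONH2+ + OH-
From the ICE table, Kb = [OH-]²/(0.14 − [OH-]) = 2.0 × 10^-6.
Neglecting [OH-] in the denominator: [OH-] = √(2.0 × 10^-6 × 0.14) = 5.29 × 10^-4 M
Check: 0.38% ionized — well under 5%, approximation valid.
pOH = 3.28, so pH = 14.00 − pOH = 10.72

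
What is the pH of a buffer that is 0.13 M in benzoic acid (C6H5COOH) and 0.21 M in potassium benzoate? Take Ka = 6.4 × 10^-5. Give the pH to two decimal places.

pH = 4.40

pKa = −log(6.4 × 10^-5) = 4.194
Henderson–Hasselbalch: pH = pKa + log([C6H5COO-]/[C6H5COOH]) = 4.194 + log(0.21/0.13)
pH = 4.194 + (+0.208) = 4.40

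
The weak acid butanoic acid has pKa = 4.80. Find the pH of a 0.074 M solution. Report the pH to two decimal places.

pH = 2.97

CH3(CH2)2COOH ⇌ CH3(CH2)2COO- + H+
Ka = 10^(−4.80) = 1.58 × 10^-5
Ka = x²/(0.074 − x) = 1.58 × 10^-5
Neglecting x in the denominator: x = √(1.58 × 10^-5 × 0.074) = 1.08 × 10^-3 M
pH = −log[H+] = −log(1.08 × 10^-3) = 2.97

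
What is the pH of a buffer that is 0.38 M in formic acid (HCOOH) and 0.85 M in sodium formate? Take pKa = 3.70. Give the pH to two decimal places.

Using pH = pKa + log([base]/[acid]) with [base]/[acid] = 0.85/0.38:
pH = 3.70 + (+0.350) = 4.05

pH = 4.05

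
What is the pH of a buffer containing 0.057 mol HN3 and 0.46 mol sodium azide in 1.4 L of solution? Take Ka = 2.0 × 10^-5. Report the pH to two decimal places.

pH = 5.61

pKa = −log(2.0 × 10^-5) = 4.699
pH = pKa + log([A⁻]/[HA]) = 4.699 + log(0.46/0.057)
pH = 4.699 + (+0.907) = 5.61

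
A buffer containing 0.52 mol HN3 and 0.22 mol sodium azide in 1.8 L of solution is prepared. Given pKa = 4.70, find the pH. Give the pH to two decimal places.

pH = 4.33

Henderson–Hasselbalch: pH = pKa + log([N3-]/[HN3]) = 4.70 + log(0.22/0.52)
pH = 4.70 + (-0.374) = 4.33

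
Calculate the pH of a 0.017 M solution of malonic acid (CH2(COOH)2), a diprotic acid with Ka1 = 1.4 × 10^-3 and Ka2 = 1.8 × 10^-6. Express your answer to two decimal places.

Since Ka1 ≫ Ka2, the first ionization dominates [H+].
Ka1 = x²/(0.017 − x) = 1.4 × 10^-3
Solving the quadratic: x = (−Ka1 + √(Ka1² + 4·Ka1·C₀))/2 = 4.23 × 10^-3 M
pH = −log(4.23 × 10^-3) = 2.37

pH = 2.37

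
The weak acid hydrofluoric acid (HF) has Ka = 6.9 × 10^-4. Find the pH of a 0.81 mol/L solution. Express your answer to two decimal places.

HF ⇌ F- + H+
From the ICE table, Ka = x²/(0.81 − x) = 6.9 × 10^-4.
Assume x ≪ 0.81: x ≈ √(6.9 × 10^-4 × 0.81) = 2.36 × 10^-2 M
Check: 2.9% ionized — well under 5%, approximation valid.
pH = −log(2.36 × 10^-2) = 1.63

pH = 1.63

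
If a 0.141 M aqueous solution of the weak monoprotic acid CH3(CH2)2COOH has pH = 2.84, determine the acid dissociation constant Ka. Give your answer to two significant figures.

[H+] = 10^(-2.84) = 1.45 × 10^-3 M
At equilibrium [HA] = 0.141 − 1.45 × 10^-3 = 1.40 × 10^-1 M
Ka = [H+][A-]/[HA] = (1.45 × 10^-3)² / 1.40 × 10^-1 = 1.5 × 10^-5

Ka = 1.5 × 10^-5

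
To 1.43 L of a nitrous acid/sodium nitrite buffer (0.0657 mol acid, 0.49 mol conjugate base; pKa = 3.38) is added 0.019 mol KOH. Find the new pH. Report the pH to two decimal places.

After neutralization: n(HNO2) = 0.0467 mol, n(NO2-) = 0.509 mol.
pH = pKa + log([A⁻]/[HA]) = 3.38 + log(0.509/0.0467) = 3.38 +1.037

pH = 4.42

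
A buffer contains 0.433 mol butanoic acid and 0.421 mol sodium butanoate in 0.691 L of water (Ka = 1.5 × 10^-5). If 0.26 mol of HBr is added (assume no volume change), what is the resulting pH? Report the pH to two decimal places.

pH = 4.19

Added H+ converts CH3(CH2)2COO- to CH3(CH2)2COOH: CH3(CH2)2COOH → 0.693 mol, CH3(CH2)2COO- → 0.161 mol.
pKa = −log(1.5 × 10^-5) = 4.824
Henderson–Hasselbalch with mole ratio 0.161/0.693: pH = 4.824 + (-0.634)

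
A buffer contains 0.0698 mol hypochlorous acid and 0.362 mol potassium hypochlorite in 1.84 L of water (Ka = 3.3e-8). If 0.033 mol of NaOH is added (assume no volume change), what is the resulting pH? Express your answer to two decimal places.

pH = 8.51

OH- converts HOCl to OCl-: HOCl → 0.0368 mol, OCl- → 0.395 mol.
pKa = −log(3.3 × 10^-8) = 7.481
Henderson–Hasselbalch with mole ratio 0.395/0.0368: pH = 7.481 + (+1.031)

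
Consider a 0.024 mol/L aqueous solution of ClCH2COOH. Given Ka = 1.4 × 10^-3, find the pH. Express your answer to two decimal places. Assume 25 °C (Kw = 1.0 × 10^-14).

ClCH2COOH ⇌ ClCH2COO- + H+
From the ICE table, Ka = [H+]²/(0.024 − [H+]) = 1.4 × 10^-3.
The 5% rule fails; solving [H+]² + Ka·[H+] − Ka·C₀ = 0 exactly:
[H+] = [−0.0014 + √(0.0014² + 0.000134)]/2 = 5.14 × 10^-3 M
pH = −log(5.14 × 10^-3) = 2.29

pH = 2.29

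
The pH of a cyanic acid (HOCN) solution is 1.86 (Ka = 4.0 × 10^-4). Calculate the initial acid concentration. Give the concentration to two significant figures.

[H+] = 10^(-1.86) = 1.38 × 10^-2 M = x
Ka = x²/(C₀ − x) ⇒ C₀ = x + x²/Ka
C₀ = 1.38 × 10^-2 + (1.38 × 10^-2)²/(4.0 × 10^-4) = 4.90 × 10^-1 M

C₀ = 4.9 × 10^-1 M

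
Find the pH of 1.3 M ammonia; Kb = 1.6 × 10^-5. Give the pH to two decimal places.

pH = 11.66

NH3 + H2O ⇌ NH4+ + OH-
Kb = [OH-]²/(1.3 − [OH-]) = 1.6 × 10^-5
Assume [OH-] ≪ 1.3: [OH-] ≈ √(1.6 × 10^-5 × 1.3) = 4.56 × 10^-3 M
Check: 0.35% ionized — well under 5%, approximation valid.
pOH = −log(4.56 × 10^-3) = 2.34; pH = 14.00 − 2.34 = 11.66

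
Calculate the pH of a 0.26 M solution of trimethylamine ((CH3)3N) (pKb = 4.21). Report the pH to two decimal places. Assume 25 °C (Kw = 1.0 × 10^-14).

(CH3)3N + H2O ⇌ (CH3)3NH+ + OH-
Kb = 10^(−4.21) = 6.17 × 10^-5
From the ICE table, Kb = x²/(0.26 − x) = 6.17 × 10^-5.
Since Kb ≪ C₀, x ≈ √(Kb·C₀) = 4.01 × 10^-3 M.
Check: 1.5% ionized — well under 5%, approximation valid.
pOH = 2.40, so pH = 14.00 − pOH = 11.60

pH = 11.60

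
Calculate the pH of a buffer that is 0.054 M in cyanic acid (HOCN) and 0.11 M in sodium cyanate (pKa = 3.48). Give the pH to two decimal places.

pH = 3.79

Henderson–Hasselbalch: pH = pKa + log([OCN-]/[HOCN]) = 3.48 + log(0.11/0.054)
pH = 3.48 + (+0.309) = 3.79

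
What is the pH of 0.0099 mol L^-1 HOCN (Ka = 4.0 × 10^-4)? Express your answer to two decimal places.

HOCN ⇌ OCN- + H+
Ka = x²/(0.0099 − x) = 4.0 × 10^-4
The 5% rule fails; solving x² + Ka·x − Ka·C₀ = 0 exactly:
x = (−Ka + √(Ka² + 4·Ka·C₀))/2 = 1.80 × 10^-3 M
pH = −log(1.80 × 10^-3) = 2.74

pH = 2.74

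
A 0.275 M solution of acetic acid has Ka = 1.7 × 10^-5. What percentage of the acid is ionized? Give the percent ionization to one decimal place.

0.8%

CH3COOH ⇌ CH3COO- + H+; let x = [H+] at equilibrium.
x ≈ √(Ka·C₀) = √(1.7 × 10^-5 × 0.275) = 2.16 × 10^-3 M
% ionization = x/C₀ × 100% = 2.16 × 10^-3/0.275 × 100% = 0.8%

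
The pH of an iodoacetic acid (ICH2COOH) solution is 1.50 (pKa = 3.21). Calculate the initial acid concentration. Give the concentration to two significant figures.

C₀ = 1.7 M

[H+] = 10^(-1.50) = 3.16 × 10^-2 M = x
Ka = 10^(−3.21) = 6.17 × 10^-4
Ka = x²/(C₀ − x) ⇒ C₀ = x + x²/Ka
C₀ = 3.16 × 10^-2 + (3.16 × 10^-2)²/(6.17 × 10^-4) = 1.65 M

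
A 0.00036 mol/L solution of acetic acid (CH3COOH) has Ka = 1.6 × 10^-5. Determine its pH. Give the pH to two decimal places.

CH3COOH ⇌ CH3COO- + H+
Let x = [H+] at equilibrium. Ka = x²/(0.00036 − x).
The 5% rule fails; solving x² + Ka·x − Ka·C₀ = 0 exactly:
x = [−1.6e-05 + √(1.6e-05² + 2.3e-08)]/2 = 6.83 × 10^-5 M
pH = −log[H+] = −log(6.83 × 10^-5) = 4.17

pH = 4.17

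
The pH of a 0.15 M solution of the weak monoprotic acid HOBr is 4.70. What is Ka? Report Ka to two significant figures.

[H+] = 10^(-4.70) = 2.00 × 10^-5 M
At equilibrium [HA] = 0.15 − 2.00 × 10^-5 = 1.50 × 10^-1 M
Ka = [H+][A-]/[HA] = (2.00 × 10^-5)² / 1.50 × 10^-1 = 2.7 × 10^-9

Ka = 2.7 × 10^-9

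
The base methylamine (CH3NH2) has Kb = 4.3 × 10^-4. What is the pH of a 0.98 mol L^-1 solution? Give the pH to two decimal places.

CH3NH2 + H2O ⇌ CH3NH3+ + OH-
Kb = [OH-]²/(0.98 − [OH-]) = 4.3 × 10^-4
Assume [OH-] ≪ 0.98: [OH-] ≈ √(4.3 × 10^-4 × 0.98) = 2.05 × 10^-2 M
([OH-]/C₀ = 2.1% < 5%, so the approximation holds.)
pOH = 1.69, so pH = 14.00 − pOH = 12.31

pH = 12.31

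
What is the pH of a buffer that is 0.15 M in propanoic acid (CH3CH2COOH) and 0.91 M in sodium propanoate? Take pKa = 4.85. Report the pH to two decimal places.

pH = 5.63

Henderson–Hasselbalch: pH = pKa + log([CH3CH2COO-]/[CH3CH2COOH]) = 4.85 + log(0.91/0.15)
pH = 4.85 + (+0.783) = 5.63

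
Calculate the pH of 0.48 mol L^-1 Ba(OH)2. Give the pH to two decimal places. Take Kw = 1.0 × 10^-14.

pH = 13.98

Ba(OH)2 is a strong base (each formula unit releases 2 OH-); [OH-] = 0.96 M.
pOH = -log(0.96) = 0.02
pH = 14.00 - 0.02 = 13.98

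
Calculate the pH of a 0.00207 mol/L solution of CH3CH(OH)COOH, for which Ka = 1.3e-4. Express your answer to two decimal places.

CH3CH(OH)COOH ⇌ CH3CH(OH)COO- + H+
From the ICE table, Ka = [H+]²/(0.00207 − [H+]) = 1.3 × 10^-4.
[H+] is not negligible relative to C₀; solve [H+]² + 0.00013·[H+] − 2.69e-07 = 0.
[H+] = (−Ka + √(Ka² + 4·Ka·C₀))/2 = 4.58 × 10^-4 M
pH = −log(4.58 × 10^-4) = 3.34

pH = 3.34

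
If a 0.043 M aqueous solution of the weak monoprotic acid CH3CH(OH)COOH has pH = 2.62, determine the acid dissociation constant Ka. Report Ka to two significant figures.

[H+] = 10^(-2.62) = 2.40 × 10^-3 M
At equilibrium [HA] = 0.043 − 2.40 × 10^-3 = 4.06 × 10^-2 M
Ka = [H+][A-]/[HA] = (2.40 × 10^-3)² / 4.06 × 10^-2 = 1.4 × 10^-4

Ka = 1.4 × 10^-4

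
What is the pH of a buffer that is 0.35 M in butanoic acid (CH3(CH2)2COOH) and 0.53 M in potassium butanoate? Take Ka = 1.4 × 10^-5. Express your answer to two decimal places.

pH = 5.03

pKa = −log(1.4 × 10^-5) = 4.854
Henderson–Hasselbalch: pH = pKa + log([CH3(CH2)2COO-]/[CH3(CH2)2COOH]) = 4.854 + log(0.53/0.35)
pH = 4.854 + (+0.180) = 5.03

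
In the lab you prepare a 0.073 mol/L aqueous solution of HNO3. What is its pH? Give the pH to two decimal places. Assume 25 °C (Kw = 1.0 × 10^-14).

pH = 1.14

HNO3 is a strong acid and dissociates completely, so [H+] = 0.073 M.
pH = -log(0.073) = 1.14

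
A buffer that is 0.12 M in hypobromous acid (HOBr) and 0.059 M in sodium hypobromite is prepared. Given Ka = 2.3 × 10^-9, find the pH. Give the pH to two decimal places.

pH = 8.33

pKa = −log(2.3 × 10^-9) = 8.638
Henderson–Hasselbalch: pH = pKa + log([OBr-]/[HOBr]) = 8.638 + log(0.059/0.12)
pH = 8.638 + (-0.308) = 8.33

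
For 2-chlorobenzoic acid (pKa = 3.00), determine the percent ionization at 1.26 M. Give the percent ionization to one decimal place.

2.8%

ClC6H4COOH ⇌ ClC6H4COO- + H+; let x = [H+] at equilibrium.
Ka = 10^(−3.00) = 1.00 × 10^-3
x ≈ √(Ka·C₀) = √(1.00 × 10^-3 × 1.26) = 3.55 × 10^-2 M
Fraction ionized = 3.55 × 10^-2 / 1.26 = 0.0282 → 2.8%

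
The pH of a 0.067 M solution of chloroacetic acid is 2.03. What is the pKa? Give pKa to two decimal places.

[H+] = 10^(-2.03) = 9.33 × 10^-3 M
At equilibrium [HA] = 0.067 − 9.33 × 10^-3 = 5.77 × 10^-2 M
Ka = [H+][A-]/[HA] = (9.33 × 10^-3)² / 5.77 × 10^-2 = 1.51 × 10^-3
pKa = -log(1.51 × 10^-3) = 2.82

pKa = 2.82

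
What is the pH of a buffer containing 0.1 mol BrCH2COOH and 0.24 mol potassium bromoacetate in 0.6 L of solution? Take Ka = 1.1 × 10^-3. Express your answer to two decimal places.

pKa = −log(1.1 × 10^-3) = 2.959
pH = pKa + log([A⁻]/[HA]) = 2.959 + log(0.24/0.1)
pH = 2.959 + (+0.380) = 3.34

pH = 3.34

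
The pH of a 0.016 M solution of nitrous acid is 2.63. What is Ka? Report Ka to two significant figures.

[H+] = 10^(-2.63) = 2.34 × 10^-3 M
At equilibrium [HA] = 0.016 − 2.34 × 10^-3 = 1.37 × 10^-2 M
Ka = [H+][A-]/[HA] = (2.34 × 10^-3)² / 1.37 × 10^-2 = 4.0 × 10^-4

Ka = 4.0 × 10^-4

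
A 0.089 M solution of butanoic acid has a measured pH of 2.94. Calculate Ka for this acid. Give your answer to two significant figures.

Ka = 1.5 × 10^-5

[H+] = 10^(-2.94) = 1.15 × 10^-3 M
At equilibrium [HA] = 0.089 − 1.15 × 10^-3 = 8.78 × 10^-2 M
Ka = [H+][A-]/[HA] = (1.15 × 10^-3)² / 8.78 × 10^-2 = 1.5 × 10^-5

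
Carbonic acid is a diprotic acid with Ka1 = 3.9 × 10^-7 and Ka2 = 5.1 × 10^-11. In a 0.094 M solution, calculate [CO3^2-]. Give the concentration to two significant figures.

First ionization gives [H+] ≈ [HCO3-] = 1.91 × 10^-4 M.
Second step: Ka2 = [H+][CO3^2-]/[HCO3-] ≈ [CO3^2-] (since [H+] ≈ [HCO3-]).
So [CO3^2-] ≈ Ka2.

5.1 × 10^-11 M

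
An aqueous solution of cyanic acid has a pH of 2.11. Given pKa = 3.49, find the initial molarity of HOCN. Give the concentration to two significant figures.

C₀ = 1.9 × 10^-1 M

[H+] = 10^(-2.11) = 7.76 × 10^-3 M = x
Ka = 10^(−3.49) = 3.24 × 10^-4
Ka = x²/(C₀ − x) ⇒ C₀ = x + x²/Ka
C₀ = 7.76 × 10^-3 + (7.76 × 10^-3)²/(3.24 × 10^-4) = 1.94 × 10^-1 M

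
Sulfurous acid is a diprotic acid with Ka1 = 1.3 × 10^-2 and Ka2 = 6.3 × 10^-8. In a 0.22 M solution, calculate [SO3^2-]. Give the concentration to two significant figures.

First ionization gives [H+] ≈ [HSO3-] = 4.74 × 10^-2 M.
Second step: Ka2 = [H+][SO3^2-]/[HSO3-] ≈ [SO3^2-] (since [H+] ≈ [HSO3-]).
So [SO3^2-] ≈ Ka2.

6.3 × 10^-8 M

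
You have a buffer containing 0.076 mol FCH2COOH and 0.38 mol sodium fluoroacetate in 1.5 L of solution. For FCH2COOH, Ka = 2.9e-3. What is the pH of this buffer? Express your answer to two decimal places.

pKa = −log(2.9 × 10^-3) = 2.538
Using pH = pKa + log([base]/[acid]) with [base]/[acid] = 0.38/0.076:
pH = 2.538 + (+0.699) = 3.24

pH = 3.24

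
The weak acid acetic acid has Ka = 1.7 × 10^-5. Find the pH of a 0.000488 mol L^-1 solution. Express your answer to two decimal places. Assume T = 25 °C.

CH3COOH ⇌ CH3COO- + H+
From the ICE table, Ka = x²/(0.000488 − x) = 1.7 × 10^-5.
x is not negligible relative to C₀; solve x² + 1.7e-05·x − 8.3e-09 = 0.
x = (−Ka + √(Ka² + 4·Ka·C₀))/2 = 8.30 × 10^-5 M
pH = −log(8.30 × 10^-5) = 4.08

pH = 4.08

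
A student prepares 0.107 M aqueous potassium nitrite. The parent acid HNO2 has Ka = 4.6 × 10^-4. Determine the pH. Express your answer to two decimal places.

pH = 8.18

NO2- is the conjugate base of the weak acid HNO2.
Kb = Kw/Ka = 1.0×10^-14 / 4.6 × 10^-4 = 2.17 × 10^-11
Kb = [OH-]²/(0.107 − [OH-]) = 2.17 × 10^-11
Since Kb ≪ C₀, [OH-] ≈ √(Kb·C₀) = 1.52 × 10^-6 M.
pOH = −log(1.52 × 10^-6) = 5.82; pH = 14.00 − 5.82 = 8.18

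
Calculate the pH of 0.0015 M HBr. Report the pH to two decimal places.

HBr is a strong acid and dissociates completely, so [H+] = 0.0015 M.
pH = -log(0.0015) = 2.82

pH = 2.82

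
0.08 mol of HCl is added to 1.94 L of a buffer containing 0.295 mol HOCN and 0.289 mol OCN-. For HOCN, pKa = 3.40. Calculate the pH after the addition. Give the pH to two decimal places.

After neutralization: n(HOCN) = 0.375 mol, n(OCN-) = 0.209 mol.
pH = pKa + log(n_OCN-/n_HOCN) = 3.40 + log(0.209/0.375) = 3.40 + (-0.254)

pH = 3.15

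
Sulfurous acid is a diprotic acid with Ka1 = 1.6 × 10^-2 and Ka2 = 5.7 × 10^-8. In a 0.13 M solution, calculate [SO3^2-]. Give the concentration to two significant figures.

First ionization gives [H+] ≈ [HSO3-] = 3.83 × 10^-2 M.
Second step: Ka2 = [H+][SO3^2-]/[HSO3-] ≈ [SO3^2-] (since [H+] ≈ [HSO3-]).
So [SO3^2-] ≈ Ka2.

5.7 × 10^-8 M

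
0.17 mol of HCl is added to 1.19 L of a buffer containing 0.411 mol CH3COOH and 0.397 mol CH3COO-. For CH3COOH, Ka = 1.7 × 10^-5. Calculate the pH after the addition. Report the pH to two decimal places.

Added H+ converts CH3COO- to CH3COOH: CH3COOH → 0.581 mol, CH3COO- → 0.227 mol.
pKa = −log(1.7 × 10^-5) = 4.770
pH = pKa + log([A⁻]/[HA]) = 4.770 + log(0.227/0.581) = 4.770 -0.408

pH = 4.36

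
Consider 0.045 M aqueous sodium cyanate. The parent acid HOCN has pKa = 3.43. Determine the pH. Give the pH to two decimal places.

pH = 8.04

OCN- is the conjugate base of the weak acid HOCN.
Ka = 10^(−3.43) = 3.72 × 10^-4
Kb = Kw/Ka = 1.0×10^-14 / 3.72 × 10^-4 = 2.69 × 10^-11
Kb = [OH-]²/(0.045 − [OH-]) = 2.69 × 10^-11
Assume [OH-] ≪ 0.045: [OH-] ≈ √(2.69 × 10^-11 × 0.045) = 1.10 × 10^-6 M
([OH-]/C₀ = 0.0024% < 5%, so the approximation holds.)
pOH = 5.96, so pH = 14.00 − pOH = 8.04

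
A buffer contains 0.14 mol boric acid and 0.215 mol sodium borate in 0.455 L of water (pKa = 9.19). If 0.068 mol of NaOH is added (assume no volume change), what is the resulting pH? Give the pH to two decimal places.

pH = 9.78

After neutralization: n(B(OH)3) = 0.072 mol, n(B(OH)4-) = 0.283 mol.
Henderson–Hasselbalch with mole ratio 0.283/0.072: pH = 9.19 + (+0.594)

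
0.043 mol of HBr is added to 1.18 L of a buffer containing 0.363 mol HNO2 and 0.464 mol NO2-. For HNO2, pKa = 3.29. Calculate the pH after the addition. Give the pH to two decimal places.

pH = 3.31

After neutralization: n(HNO2) = 0.406 mol, n(NO2-) = 0.421 mol.
Henderson–Hasselbalch with mole ratio 0.421/0.406: pH = 3.29 + (+0.016)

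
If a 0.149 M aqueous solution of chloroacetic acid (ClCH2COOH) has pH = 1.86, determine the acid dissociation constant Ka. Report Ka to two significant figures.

[H+] = 10^(-1.86) = 1.38 × 10^-2 M
At equilibrium [HA] = 0.149 − 1.38 × 10^-2 = 1.35 × 10^-1 M
Ka = [H+][A-]/[HA] = (1.38 × 10^-2)² / 1.35 × 10^-1 = 1.4 × 10^-3

Ka = 1.4 × 10^-3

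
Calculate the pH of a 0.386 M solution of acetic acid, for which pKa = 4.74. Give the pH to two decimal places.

CH3COOH ⇌ CH3COO- + H+
Ka = 10^(−4.74) = 1.82 × 10^-5
From the ICE table, Ka = x²/(0.386 − x) = 1.82 × 10^-5.
Since Ka ≪ C₀, x ≈ √(Ka·C₀) = 2.65 × 10^-3 M.
pH = −log[H+] = −log(2.65 × 10^-3) = 2.58

pH = 2.58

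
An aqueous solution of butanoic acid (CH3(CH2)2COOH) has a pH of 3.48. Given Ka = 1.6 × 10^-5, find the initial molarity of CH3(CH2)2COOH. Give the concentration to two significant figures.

C₀ = 7.2 × 10^-3 M

[H+] = 10^(-3.48) = 3.31 × 10^-4 M = x
Ka = x²/(C₀ − x) ⇒ C₀ = x + x²/Ka
C₀ = 3.31 × 10^-4 + (3.31 × 10^-4)²/(1.6 × 10^-5) = 7.18 × 10^-3 M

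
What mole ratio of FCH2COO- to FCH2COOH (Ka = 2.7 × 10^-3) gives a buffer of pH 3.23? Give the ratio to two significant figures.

ratio = 4.6

pKa = -log(2.7 × 10^-3) = 2.569
pH = pKa + log(r) ⇒ log(r) = 3.23 − 2.569 = +0.661
r = [FCH2COO-]/[FCH2COOH] = 10^(+0.661) = 4.58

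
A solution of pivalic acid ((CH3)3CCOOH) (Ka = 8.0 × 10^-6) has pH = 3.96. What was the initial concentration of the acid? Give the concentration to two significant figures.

[H+] = 10^(-3.96) = 1.10 × 10^-4 M = x
Ka = x²/(C₀ − x) ⇒ C₀ = x + x²/Ka
C₀ = 1.10 × 10^-4 + (1.10 × 10^-4)²/(8.0 × 10^-6) = 1.62 × 10^-3 M

C₀ = 1.6 × 10^-3 M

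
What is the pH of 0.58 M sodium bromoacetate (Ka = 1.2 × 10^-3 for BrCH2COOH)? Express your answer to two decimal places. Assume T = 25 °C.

BrCH2COO- is the conjugate base of the weak acid BrCH2COOH.
Kb = Kw/Ka = 1.0×10^-14 / 1.2 × 10^-3 = 8.33 × 10^-12
Let x = [OH-] at equilibrium. Kb = x²/(0.58 − x).
Neglecting x in the denominator: x = √(8.33 × 10^-12 × 0.58) = 2.20 × 10^-6 M
Check: 0.00038% ionized — well under 5%, approximation valid.
pOH = −log(2.20 × 10^-6) = 5.66; pH = 14.00 − 5.66 = 8.34

pH = 8.34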